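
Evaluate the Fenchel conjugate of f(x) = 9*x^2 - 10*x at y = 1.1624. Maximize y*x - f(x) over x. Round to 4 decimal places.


f*(y) = sup_x {y*x - a*x^2 - b*x} = sup_x {(y-b)*x - a*x^2}
FOC: (y - b) - 2a*x = 0 => x* = (y - b)/(2a)
x* = (1.1624 + 10)/(2*9) = 0.6201
f*(1.1624) = (y-b)^2/(4a) = (1.1624 + 10)^2/(4*9)
= 124.5992/36 = 3.4611


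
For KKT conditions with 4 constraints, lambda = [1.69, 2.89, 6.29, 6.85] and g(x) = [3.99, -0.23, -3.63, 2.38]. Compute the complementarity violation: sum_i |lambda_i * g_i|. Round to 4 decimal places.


KKT complementary slackness check:
lambda_1 * g_1 = 1.69 * 3.99 = 6.7431
lambda_2 * g_2 = 2.89 * -0.23 = -0.6647
lambda_3 * g_3 = 6.29 * -3.63 = -22.8327
lambda_4 * g_4 = 6.85 * 2.38 = 16.303
Total violation = 6.7431 + 0.6647 + 22.8327 + 16.303 = 46.5435


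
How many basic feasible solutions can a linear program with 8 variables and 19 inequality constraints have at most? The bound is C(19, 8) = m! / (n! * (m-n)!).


Each vertex corresponds to some choice of n active constraints out of m, so the number of vertices is at most C(m, n) = m! / (n!(m-n)!).
m = 19, n = 8
Numerator: 19 * 18 * 17 * 16 * 15 * 14 * 13 * 12
Denominator: 8! = 40320
C(19, 8) = 75582


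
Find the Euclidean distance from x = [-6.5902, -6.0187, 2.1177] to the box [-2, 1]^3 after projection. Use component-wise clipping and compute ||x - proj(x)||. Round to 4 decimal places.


Project each component onto [-2, 1].
clip(-6.5902) = -2.0, clip(-6.0187) = -2.0, clip(2.1177) = 1.0
Projection = [-2.0, -2.0, 1.0]
Squared diffs: [21.0699, 16.1499, 1.2493]
Distance = sqrt(38.4691) = 6.2023


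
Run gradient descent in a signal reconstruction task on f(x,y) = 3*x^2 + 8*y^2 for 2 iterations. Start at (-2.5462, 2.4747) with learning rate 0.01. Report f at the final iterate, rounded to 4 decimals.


Gradient descent on f(x,y) = 3*x^2 + 8*y^2.
Starting point: (-2.5462, 2.4747), alpha = 0.01
Step 1: grad_x = 2*3*-2.5462 = -15.2772, grad_y = 2*8*2.4747 = 39.5952
  x_1 = -2.5462 - 0.01*-15.2772 = -2.3934
  y_1 = 2.4747 - 0.01*39.5952 = 2.0787
Step 2: grad_x = 2*3*-2.3934 = -14.3606, grad_y = 2*8*2.0787 = 33.26
  x_2 = -2.3934 - 0.01*-14.3606 = -2.2498
  y_2 = 2.0787 - 0.01*33.26 = 1.7461
f(-2.2498, 1.7461) = 3*(-2.2498)^2 + 8*1.7461^2 = 39.5774


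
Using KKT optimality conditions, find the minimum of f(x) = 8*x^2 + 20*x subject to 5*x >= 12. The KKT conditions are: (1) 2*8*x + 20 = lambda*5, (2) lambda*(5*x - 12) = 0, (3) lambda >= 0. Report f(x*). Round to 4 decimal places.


Step 1: Try lambda = 0 (constraint inactive).
x_unc = -20/(2*8) = -1.25
Check: 5*-1.25 = -6.25 < 12 -- violated!
Step 2: Constraint must be active: 5*x = 12
x* = 12/5 = 2.4
lambda = (2*8*2.4 + 20)/5 = 11.68
Step 3: Compute optimal value.
f(x*) = 8*2.4^2 + 20*2.4 = 94.08


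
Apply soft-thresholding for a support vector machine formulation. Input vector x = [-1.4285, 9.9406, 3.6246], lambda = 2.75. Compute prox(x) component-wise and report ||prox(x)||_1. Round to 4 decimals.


Soft-thresholding with lambda = 2.75:
prox(-1.4285) = sign(-1.4285)*max(|-1.4285| - 2.75, 0) = 0.0
prox(9.9406) = sign(9.9406)*max(|9.9406| - 2.75, 0) = 7.1906
prox(3.6246) = sign(3.6246)*max(|3.6246| - 2.75, 0) = 0.8746
prox(x) = [0.0, 7.1906, 0.8746]
||prox(x)||_1 = 0.0 + 7.1906 + 0.8746 = 8.0652


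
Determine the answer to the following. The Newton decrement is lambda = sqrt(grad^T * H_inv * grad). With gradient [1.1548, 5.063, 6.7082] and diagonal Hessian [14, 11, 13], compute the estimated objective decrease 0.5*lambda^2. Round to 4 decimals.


Step 1: H is diagonal, so H^(-1) * g = [0.0825, 0.4603, 0.516].
Step 2: g^T H^(-1) g = sum_i g_i^2 / H_ii
  = (1.1548)^2/14 + (5.063)^2/11 + (6.7082)^2/13
  = 0.0953 + 2.3304 + 3.4615 = 5.8871
Step 3: Objective decrease = 0.5 * g^T H^(-1) g = 2.9436


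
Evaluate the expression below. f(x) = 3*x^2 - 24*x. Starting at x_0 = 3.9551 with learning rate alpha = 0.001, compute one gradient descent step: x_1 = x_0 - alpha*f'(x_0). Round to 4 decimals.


We compute the gradient at x_0 and apply the update.
f'(x) = 6*x - 24
f'(3.9551) = 6*3.9551 - 24 = -0.2694
x_1 = 3.9551 - 0.001*-0.2694 = 3.9554


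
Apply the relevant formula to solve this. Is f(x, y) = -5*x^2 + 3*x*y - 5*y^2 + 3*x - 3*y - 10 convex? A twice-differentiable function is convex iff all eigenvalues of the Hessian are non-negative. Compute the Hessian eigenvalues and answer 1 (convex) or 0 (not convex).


The Hessian of f(x,y) = -5*x^2 + 3*x*y - 5*y^2 + 3*x - 3*y - 10 is:
H = [[-10, 3], [3, -10]]
Trace = -10 - 10 = -20
Determinant = -10*-10 - (3)^2 = 91
Discriminant = (-20)^2 - 4*91 = 36.0
Eigenvalues: lambda_1 = -13.0, lambda_2 = -7.0
The function is not convex.

0


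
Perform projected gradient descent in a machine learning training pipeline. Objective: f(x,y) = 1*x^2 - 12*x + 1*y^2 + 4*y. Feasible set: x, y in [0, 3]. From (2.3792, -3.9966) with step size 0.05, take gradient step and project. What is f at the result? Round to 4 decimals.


Step 1: Compute gradient at (2.3792, -3.9966).
grad_x = 2*1*2.3792 - 12 = -7.2416
grad_y = 2*1*-3.9966 + 4 = -3.9932
Step 2: Gradient step.
x_raw = 2.3792 - 0.05*-7.2416 = 2.7413
y_raw = -3.9966 - 0.05*-3.9932 = -3.7969
Step 3: Project onto [0, 3].
x_proj = clip(2.7413) = 2.7413
y_proj = clip(-3.7969) = 0.0
Step 4: Evaluate f.
f(2.7413, 0.0) = -25.3807


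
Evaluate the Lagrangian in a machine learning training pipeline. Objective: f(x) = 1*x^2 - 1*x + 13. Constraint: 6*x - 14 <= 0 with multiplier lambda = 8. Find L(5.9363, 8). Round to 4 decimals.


Step 1: Evaluate f(x).
f(5.9363) = 1*5.9363^2 - 1*5.9363 + 13 = 42.3034
Step 2: Evaluate g(x).
g(5.9363) = 6*5.9363 - 14 = 21.6178
Step 3: Compute Lagrangian.
L = 42.3034 + 8*21.6178 = 215.2458


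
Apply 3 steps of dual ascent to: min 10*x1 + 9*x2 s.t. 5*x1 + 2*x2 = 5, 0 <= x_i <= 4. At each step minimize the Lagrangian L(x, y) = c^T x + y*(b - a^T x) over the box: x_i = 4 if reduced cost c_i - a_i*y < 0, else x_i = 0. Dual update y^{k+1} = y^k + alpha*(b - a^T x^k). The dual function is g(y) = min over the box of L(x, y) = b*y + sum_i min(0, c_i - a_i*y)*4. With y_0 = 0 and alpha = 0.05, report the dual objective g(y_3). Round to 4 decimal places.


Dual ascent for LP: min 10*x1 + 9*x2, 5*x1 + 2*x2 = 5, 0 <= x_i <= 4
Step 1: y^k = 0.0, reduced costs: (10.0, 9.0)
  x^k = (0.0, 0.0), subgradient = b - a^T x = 5.0
  y^{k+1} = 0.0 + 0.05*5.0 = 0.25
Step 2: y^k = 0.25, reduced costs: (8.75, 8.5)
  x^k = (0.0, 0.0), subgradient = b - a^T x = 5.0
  y^{k+1} = 0.25 + 0.05*5.0 = 0.5
Step 3: y^k = 0.5, reduced costs: (7.5, 8.0)
  x^k = (0.0, 0.0), subgradient = b - a^T x = 5.0
  y^{k+1} = 0.5 + 0.05*5.0 = 0.75
Dual objective at y_3 = 0.75: reduced costs (6.25, 7.5), box minimizer x = (0.0, 0.0)
g(y_3) = b*y + (c1 - a1*y)*x1 + (c2 - a2*y)*x2 = 5*0.75 + 6.25*0.0 + 7.5*0.0 = 3.75 + 0.0 + 0.0 = 3.75


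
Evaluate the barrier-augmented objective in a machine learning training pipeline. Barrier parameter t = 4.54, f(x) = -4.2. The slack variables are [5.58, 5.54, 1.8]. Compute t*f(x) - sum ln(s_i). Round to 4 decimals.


Step 1: Compute log-barrier.
ln values: [1.7192, 1.712, 0.5878]
phi = -(1.7192 + 1.712 + 0.5878) = -4.019
Step 2: Compute augmented objective.
t*f(x) = 4.54*-4.2 = -19.068
Total = -19.068 - 4.019 = -23.087


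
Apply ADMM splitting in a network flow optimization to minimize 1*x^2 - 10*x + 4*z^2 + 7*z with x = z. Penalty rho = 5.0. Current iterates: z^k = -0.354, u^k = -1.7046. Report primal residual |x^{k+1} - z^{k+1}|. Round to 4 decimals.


ADMM iteration with rho = 5.0, z^k = -0.354, u^k = -1.7046
Step 1: x-update.
Minimize 1*x^2 - 10*x + (5.0/2)*(x + 0.354 - 1.7046)^2
FOC: (2*1 + 5.0)*x = 10 + 5.0*(-0.354 + 1.7046)
x^{k+1} = 2.3933
Step 2: z-update.
Minimize 4*z^2 + 7*z + (5.0/2)*(2.3933 - z - 1.7046)^2
FOC: (2*4 + 5.0)*z = -7 + 5.0*(2.3933 - 1.7046)
z^{k+1} = -0.2736
Step 3: u-update.
u^{k+1} = -1.7046 + 2.3933 + 0.2736 = 0.9623
Step 4: Primal residual = |2.3933 + 0.2736| = 2.6669


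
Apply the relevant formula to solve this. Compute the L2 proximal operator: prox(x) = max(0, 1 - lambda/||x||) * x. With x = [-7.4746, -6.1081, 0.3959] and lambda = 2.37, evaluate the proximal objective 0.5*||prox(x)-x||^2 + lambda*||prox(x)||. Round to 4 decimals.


Step 1: Compute ||x||.
||x|| = 9.661
Step 2: Compute scaling factor.
scale = max(0, 1 - 2.37/9.661) = 0.7547
Step 3: prox(x) = [-5.641, -4.6097, 0.2988]
||prox(x)|| = 7.291
Step 4: Proximal objective.
0.5*||prox-x||^2 = 2.8085
lambda*||prox|| = 17.2797
Total = 20.0882


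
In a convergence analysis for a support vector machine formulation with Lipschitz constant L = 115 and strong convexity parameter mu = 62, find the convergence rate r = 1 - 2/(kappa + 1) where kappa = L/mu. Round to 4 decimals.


Step 1: Compute the condition number.
kappa = L/mu = 115/62 = 1.8548
Step 2: Compute the convergence rate.
r = 1 - 2/(kappa + 1) = 1 - 2*mu/(L + mu) = (L - mu)/(L + mu) = 53/177 = 0.2994


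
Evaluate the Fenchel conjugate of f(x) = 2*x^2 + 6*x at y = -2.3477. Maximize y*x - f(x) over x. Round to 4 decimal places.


f*(y) = sup_x {y*x - a*x^2 - b*x} = sup_x {(y-b)*x - a*x^2}
FOC: (y - b) - 2a*x = 0 => x* = (y - b)/(2a)
x* = (-2.3477 - 6)/(2*2) = -2.0869
f*(-2.3477) = (y-b)^2/(4a) = (-2.3477 - 6)^2/(4*2)
= 69.6841/8 = 8.7105


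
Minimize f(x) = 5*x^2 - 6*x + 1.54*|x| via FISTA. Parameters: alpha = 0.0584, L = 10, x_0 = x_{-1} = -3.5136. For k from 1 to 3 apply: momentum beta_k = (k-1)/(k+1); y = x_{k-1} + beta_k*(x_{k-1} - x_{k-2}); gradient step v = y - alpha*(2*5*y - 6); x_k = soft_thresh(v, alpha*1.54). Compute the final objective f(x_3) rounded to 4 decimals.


FISTA on f(x) = 5*x^2 - 6*x + 1.54*|x|
L = 10, alpha = 0.0584
Iteration 1: beta = 0.0, y = -3.5136 + 0.0*(-3.5136 + 3.5136) = -3.5136
  grad(y) = -41.136, v = y - alpha*grad = -1.1113
  prox(v) = soft_thresh(-1.1113, 0.0899) = -1.0213
Iteration 2: beta = 0.3333, y = -1.0213 + 0.3333*(-1.0213 + 3.5136) = -0.1906
  grad(y) = -7.9056, v = y - alpha*grad = 0.2711
  prox(v) = soft_thresh(0.2711, 0.0899) = 0.1812
Iteration 3: beta = 0.5, y = 0.1812 + 0.5*(0.1812 + 1.0213) = 0.7824
  grad(y) = 1.8245, v = y - alpha*grad = 0.6759
  prox(v) = soft_thresh(0.6759, 0.0899) = 0.586
f(x_3) = 5*0.586^2 - 6*0.586 + 1.54*|0.586| = -0.8966


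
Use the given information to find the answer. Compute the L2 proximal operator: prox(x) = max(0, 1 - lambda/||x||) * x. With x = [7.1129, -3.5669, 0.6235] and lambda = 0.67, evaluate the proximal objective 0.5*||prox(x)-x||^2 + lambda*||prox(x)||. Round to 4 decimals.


Step 1: Compute ||x||.
||x|| = 7.9815
Step 2: Compute scaling factor.
scale = max(0, 1 - 0.67/7.9815) = 0.9161
Step 3: prox(x) = [6.5158, -3.2675, 0.5712]
||prox(x)|| = 7.3115
Step 4: Proximal objective.
0.5*||prox-x||^2 = 0.2245
lambda*||prox|| = 4.8987
Total = 5.1232


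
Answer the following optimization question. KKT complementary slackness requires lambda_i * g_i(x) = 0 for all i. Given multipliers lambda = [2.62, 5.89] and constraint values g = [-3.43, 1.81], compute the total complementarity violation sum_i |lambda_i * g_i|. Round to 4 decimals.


KKT complementary slackness check:
lambda_1 * g_1 = 2.62 * -3.43 = -8.9866
lambda_2 * g_2 = 5.89 * 1.81 = 10.6609
Total violation = 8.9866 + 10.6609 = 19.6475


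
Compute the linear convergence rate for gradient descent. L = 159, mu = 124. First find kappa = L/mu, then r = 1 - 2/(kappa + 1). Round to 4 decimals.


Step 1: Compute the condition number.
kappa = L/mu = 159/124 = 1.2823
Step 2: Compute the convergence rate.
r = 1 - 2/(kappa + 1) = 1 - 2*mu/(L + mu) = (L - mu)/(L + mu) = 35/283 = 0.1237


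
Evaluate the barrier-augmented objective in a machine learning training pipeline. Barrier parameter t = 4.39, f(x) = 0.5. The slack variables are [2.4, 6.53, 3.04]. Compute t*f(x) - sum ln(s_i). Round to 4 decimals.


Step 1: Compute log-barrier.
ln values: [0.8755, 1.8764, 1.1119]
phi = -(0.8755 + 1.8764 + 1.1119) = -3.8637
Step 2: Compute augmented objective.
t*f(x) = 4.39*0.5 = 2.195
Total = 2.195 - 3.8637 = -1.6687


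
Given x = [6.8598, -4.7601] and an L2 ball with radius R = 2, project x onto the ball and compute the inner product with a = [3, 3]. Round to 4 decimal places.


Step 1: Compute ||x|| (intermediates to 6 decimals).
||x|| = sqrt(6.8598^2 + (-4.7601)^2) = 8.349575
Step 2: Project.
Since ||x|| > R, scale = R/||x|| = 2/8.349575 = 0.239533, proj(x) = scale * x
proj(x) = [1.643148, -1.140201]
Step 3: Dot product.
a^T * proj(x) = 3*1.643148 + 3*(-1.140201) = 1.5088


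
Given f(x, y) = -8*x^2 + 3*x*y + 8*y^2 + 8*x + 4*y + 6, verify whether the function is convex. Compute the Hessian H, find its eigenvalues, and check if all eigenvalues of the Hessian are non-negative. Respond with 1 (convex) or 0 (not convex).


The Hessian of f(x,y) = -8*x^2 + 3*x*y + 8*y^2 + 8*x + 4*y + 6 is:
H = [[-16, 3], [3, 16]]
Trace = -16 + 16 = 0
Determinant = -16*16 - (3)^2 = -265
Discriminant = (0)^2 - 4*-265 = 1060.0
Eigenvalues: lambda_1 = -16.2788, lambda_2 = 16.2788
The function is not convex.

0


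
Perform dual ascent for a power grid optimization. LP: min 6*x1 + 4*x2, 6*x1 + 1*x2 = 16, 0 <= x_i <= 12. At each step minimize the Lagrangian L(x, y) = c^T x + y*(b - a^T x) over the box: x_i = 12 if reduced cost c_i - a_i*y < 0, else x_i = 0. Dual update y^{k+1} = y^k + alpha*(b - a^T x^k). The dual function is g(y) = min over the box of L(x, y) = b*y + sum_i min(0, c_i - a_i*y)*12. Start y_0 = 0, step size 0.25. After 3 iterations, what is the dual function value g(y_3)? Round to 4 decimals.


Dual ascent for LP: min 6*x1 + 4*x2, 6*x1 + 1*x2 = 16, 0 <= x_i <= 12
Step 1: y^k = 0.0, reduced costs: (6.0, 4.0)
  x^k = (0.0, 0.0), subgradient = b - a^T x = 16.0
  y^{k+1} = 0.0 + 0.25*16.0 = 4.0
Step 2: y^k = 4.0, reduced costs: (-18.0, 0.0)
  x^k = (12.0, 0.0), subgradient = b - a^T x = -56.0
  y^{k+1} = 4.0 + 0.25*-56.0 = -10.0
Step 3: y^k = -10.0, reduced costs: (66.0, 14.0)
  x^k = (0.0, 0.0), subgradient = b - a^T x = 16.0
  y^{k+1} = -10.0 + 0.25*16.0 = -6.0
Dual objective at y_3 = -6.0: reduced costs (42.0, 10.0), box minimizer x = (0.0, 0.0)
g(y_3) = b*y + (c1 - a1*y)*x1 + (c2 - a2*y)*x2 = 16*(-6.0) + 42.0*0.0 + 10.0*0.0 = -96.0 + 0.0 + 0.0 = -96.0


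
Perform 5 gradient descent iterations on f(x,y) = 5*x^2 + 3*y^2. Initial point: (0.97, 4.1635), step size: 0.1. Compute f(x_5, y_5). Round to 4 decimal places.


Gradient descent on f(x,y) = 5*x^2 + 3*y^2.
Starting point: (0.97, 4.1635), alpha = 0.1
Step 1: grad_x = 2*5*0.97 = 9.7, grad_y = 2*3*4.1635 = 24.981
  x_1 = 0.97 - 0.1*9.7 = 0.0
  y_1 = 4.1635 - 0.1*24.981 = 1.6654
Step 2: grad_x = 2*5*0.0 = 0.0, grad_y = 2*3*1.6654 = 9.9924
  x_2 = 0.0 - 0.1*0.0 = 0.0
  y_2 = 1.6654 - 0.1*9.9924 = 0.6662
Step 3: grad_x = 2*5*0.0 = 0.0, grad_y = 2*3*0.6662 = 3.997
  x_3 = 0.0 - 0.1*0.0 = 0.0
  y_3 = 0.6662 - 0.1*3.997 = 0.2665
Step 4: grad_x = 2*5*0.0 = 0.0, grad_y = 2*3*0.2665 = 1.5988
  x_4 = 0.0 - 0.1*0.0 = 0.0
  y_4 = 0.2665 - 0.1*1.5988 = 0.1066
Step 5: grad_x = 2*5*0.0 = 0.0, grad_y = 2*3*0.1066 = 0.6395
  x_5 = 0.0 - 0.1*0.0 = 0.0
  y_5 = 0.1066 - 0.1*0.6395 = 0.0426
f(0.0, 0.0426) = 5*0.0^2 + 3*0.0426^2 = 0.0055


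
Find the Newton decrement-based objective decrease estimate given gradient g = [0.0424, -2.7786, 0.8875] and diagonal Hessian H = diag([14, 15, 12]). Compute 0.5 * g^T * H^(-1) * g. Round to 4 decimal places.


Step 1: H is diagonal, so H^(-1) * g = [0.003, -0.1852, 0.074].
Step 2: g^T H^(-1) g = sum_i g_i^2 / H_ii
  = (0.0424)^2/14 + (-2.7786)^2/15 + (0.8875)^2/12
  = 0.0001 + 0.5147 + 0.0656 = 0.5805
Step 3: Objective decrease = 0.5 * g^T H^(-1) g = 0.2902


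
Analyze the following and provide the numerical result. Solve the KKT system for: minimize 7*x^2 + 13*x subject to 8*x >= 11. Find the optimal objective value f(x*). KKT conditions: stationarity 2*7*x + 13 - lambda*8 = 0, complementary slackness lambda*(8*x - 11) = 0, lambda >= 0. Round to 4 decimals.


Step 1: Try lambda = 0 (constraint inactive).
x_unc = -13/(2*7) = -0.9286
Check: 8*-0.9286 = -7.4288 < 11 -- violated!
Step 2: Constraint must be active: 8*x = 11
x* = 11/8 = 1.375
lambda = (2*7*1.375 + 13)/8 = 4.0313
Step 3: Compute optimal value.
f(x*) = 7*1.375^2 + 13*1.375 = 31.1094


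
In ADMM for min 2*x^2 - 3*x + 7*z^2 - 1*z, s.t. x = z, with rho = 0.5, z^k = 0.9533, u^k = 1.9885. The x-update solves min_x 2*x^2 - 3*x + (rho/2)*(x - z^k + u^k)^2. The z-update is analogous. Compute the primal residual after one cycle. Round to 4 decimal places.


ADMM iteration with rho = 0.5, z^k = 0.9533, u^k = 1.9885
Step 1: x-update.
Minimize 2*x^2 - 3*x + (0.5/2)*(x - 0.9533 + 1.9885)^2
FOC: (2*2 + 0.5)*x = 3 + 0.5*(0.9533 - 1.9885)
x^{k+1} = 0.5516
Step 2: z-update.
Minimize 7*z^2 - 1*z + (0.5/2)*(0.5516 - z + 1.9885)^2
FOC: (2*7 + 0.5)*z = 1 + 0.5*(0.5516 + 1.9885)
z^{k+1} = 0.1566
Step 3: u-update.
u^{k+1} = 1.9885 + 0.5516 - 0.1566 = 2.3836
Step 4: Primal residual = |0.5516 - 0.1566| = 0.3951


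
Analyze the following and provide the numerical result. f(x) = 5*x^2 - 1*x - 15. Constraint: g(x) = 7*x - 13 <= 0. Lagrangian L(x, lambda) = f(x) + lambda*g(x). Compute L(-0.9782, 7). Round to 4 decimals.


Step 1: Evaluate f(x).
f(-0.9782) = 5*(-0.9782)^2 - 1*(-0.9782) - 15 = -9.2374
Step 2: Evaluate g(x).
g(-0.9782) = 7*-0.9782 - 13 = -19.8474
Step 3: Compute Lagrangian.
L = -9.2374 + 7*-19.8474 = -148.1692


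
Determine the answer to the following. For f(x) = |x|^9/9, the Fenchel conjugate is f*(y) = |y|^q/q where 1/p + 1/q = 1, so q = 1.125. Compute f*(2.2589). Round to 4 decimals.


The conjugate exponent q satisfies 1/p + 1/q = 1.
p = 9, so q = 9/(9 - 1) = 1.125
|y|^q = 2.2589^1.125 = 2.5011
f*(2.2589) = 2.5011 / 1.125 = 2.2232


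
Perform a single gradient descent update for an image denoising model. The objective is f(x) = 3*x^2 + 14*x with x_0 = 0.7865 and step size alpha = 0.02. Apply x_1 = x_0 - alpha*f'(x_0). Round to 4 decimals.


We compute the gradient at x_0 and apply the update.
f'(x) = 6*x + 14
f'(0.7865) = 6*0.7865 + 14 = 18.719
x_1 = 0.7865 - 0.02*18.719 = 0.4121


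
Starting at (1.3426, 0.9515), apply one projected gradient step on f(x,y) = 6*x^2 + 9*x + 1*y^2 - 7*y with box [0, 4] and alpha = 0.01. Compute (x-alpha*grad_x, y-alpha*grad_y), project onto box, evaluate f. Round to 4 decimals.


Step 1: Compute gradient at (1.3426, 0.9515).
grad_x = 2*6*1.3426 + 9 = 25.1112
grad_y = 2*1*0.9515 - 7 = -5.097
Step 2: Gradient step.
x_raw = 1.3426 - 0.01*25.1112 = 1.0915
y_raw = 0.9515 - 0.01*-5.097 = 1.0025
Step 3: Project onto [0, 4].
x_proj = clip(1.0915) = 1.0915
y_proj = clip(1.0025) = 1.0025
Step 4: Evaluate f.
f(1.0915, 1.0025) = 10.9591


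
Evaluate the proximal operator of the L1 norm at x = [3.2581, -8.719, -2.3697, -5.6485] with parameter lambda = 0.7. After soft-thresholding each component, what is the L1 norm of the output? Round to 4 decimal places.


Soft-thresholding with lambda = 0.7:
prox(3.2581) = sign(3.2581)*max(|3.2581| - 0.7, 0) = 2.5581
prox(-8.719) = sign(-8.719)*max(|-8.719| - 0.7, 0) = -8.019
prox(-2.3697) = sign(-2.3697)*max(|-2.3697| - 0.7, 0) = -1.6697
prox(-5.6485) = sign(-5.6485)*max(|-5.6485| - 0.7, 0) = -4.9485
prox(x) = [2.5581, -8.019, -1.6697, -4.9485]
||prox(x)||_1 = 2.5581 + 8.019 + 1.6697 + 4.9485 = 17.1953


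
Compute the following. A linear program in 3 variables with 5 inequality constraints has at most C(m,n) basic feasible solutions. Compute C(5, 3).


Each vertex corresponds to some choice of n active constraints out of m, so the number of vertices is at most C(m, n) = m! / (n!(m-n)!).
m = 5, n = 3
Numerator: 5 * 4 * 3
Denominator: 3! = 6
C(5, 3) = 10


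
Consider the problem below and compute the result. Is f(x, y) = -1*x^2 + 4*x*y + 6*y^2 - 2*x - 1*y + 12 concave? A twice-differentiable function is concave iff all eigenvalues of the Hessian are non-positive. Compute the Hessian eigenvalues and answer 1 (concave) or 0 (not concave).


The Hessian of f(x,y) = -1*x^2 + 4*x*y + 6*y^2 - 2*x - 1*y + 12 is:
H = [[-2, 4], [4, 12]]
Trace = -2 + 12 = 10
Determinant = -2*12 - (4)^2 = -40
Discriminant = (10)^2 - 4*-40 = 260.0
Eigenvalues: lambda_1 = -3.0623, lambda_2 = 13.0623
The function is not concave.

0


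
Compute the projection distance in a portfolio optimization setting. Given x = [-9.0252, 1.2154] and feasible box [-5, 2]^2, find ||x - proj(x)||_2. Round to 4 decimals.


Project each component onto [-5, 2].
clip(-9.0252) = -5.0, clip(1.2154) = 1.2154
Projection = [-5.0, 1.2154]
Squared diffs: [16.2022, 0.0]
Distance = sqrt(16.2022) = 4.0252


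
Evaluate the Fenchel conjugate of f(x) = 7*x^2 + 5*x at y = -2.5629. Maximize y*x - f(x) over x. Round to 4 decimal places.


f*(y) = sup_x {y*x - a*x^2 - b*x} = sup_x {(y-b)*x - a*x^2}
FOC: (y - b) - 2a*x = 0 => x* = (y - b)/(2a)
x* = (-2.5629 - 5)/(2*7) = -0.5402
f*(-2.5629) = (y-b)^2/(4a) = (-2.5629 - 5)^2/(4*7)
= 57.1975/28 = 2.0428


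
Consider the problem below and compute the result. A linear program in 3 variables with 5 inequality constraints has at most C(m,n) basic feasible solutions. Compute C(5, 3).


Each vertex corresponds to some choice of n active constraints out of m, so the number of vertices is at most C(m, n) = m! / (n!(m-n)!).
m = 5, n = 3
Numerator: 5 * 4 * 3
Denominator: 3! = 6
C(5, 3) = 10


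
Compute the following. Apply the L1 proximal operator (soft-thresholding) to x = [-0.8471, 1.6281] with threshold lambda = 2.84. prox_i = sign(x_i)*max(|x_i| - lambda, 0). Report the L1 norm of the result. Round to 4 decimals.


Soft-thresholding with lambda = 2.84:
prox(-0.8471) = sign(-0.8471)*max(|-0.8471| - 2.84, 0) = 0.0
prox(1.6281) = sign(1.6281)*max(|1.6281| - 2.84, 0) = 0.0
prox(x) = [0.0, 0.0]
||prox(x)||_1 = 0.0 + 0.0 = 0.0


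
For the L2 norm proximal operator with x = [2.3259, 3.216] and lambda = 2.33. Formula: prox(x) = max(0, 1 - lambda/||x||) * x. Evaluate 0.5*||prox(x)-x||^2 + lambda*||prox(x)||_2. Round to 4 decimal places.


Step 1: Compute ||x||.
||x|| = 3.9689
Step 2: Compute scaling factor.
scale = max(0, 1 - 2.33/3.9689) = 0.4129
Step 3: prox(x) = [0.9605, 1.328]
||prox(x)|| = 1.6389
Step 4: Proximal objective.
0.5*||prox-x||^2 = 2.7145
lambda*||prox|| = 3.8186
Total = 6.5332


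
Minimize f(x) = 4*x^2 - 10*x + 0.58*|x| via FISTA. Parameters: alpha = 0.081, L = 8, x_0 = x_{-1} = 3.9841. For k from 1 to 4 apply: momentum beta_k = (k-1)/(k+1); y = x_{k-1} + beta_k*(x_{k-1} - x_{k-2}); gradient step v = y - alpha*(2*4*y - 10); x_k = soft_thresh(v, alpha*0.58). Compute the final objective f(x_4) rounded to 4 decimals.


FISTA on f(x) = 4*x^2 - 10*x + 0.58*|x|
L = 8, alpha = 0.081
Iteration 1: beta = 0.0, y = 3.9841 + 0.0*(3.9841 - 3.9841) = 3.9841
  grad(y) = 21.8728, v = y - alpha*grad = 2.2124
  prox(v) = soft_thresh(2.2124, 0.047) = 2.1654
Iteration 2: beta = 0.3333, y = 2.1654 + 0.3333*(2.1654 - 3.9841) = 1.5592
  grad(y) = 2.4736, v = y - alpha*grad = 1.3588
  prox(v) = soft_thresh(1.3588, 0.047) = 1.3119
Iteration 3: beta = 0.5, y = 1.3119 + 0.5*(1.3119 - 2.1654) = 0.8851
  grad(y) = -2.9194, v = y - alpha*grad = 1.1215
  prox(v) = soft_thresh(1.1215, 0.047) = 1.0746
Iteration 4: beta = 0.6, y = 1.0746 + 0.6*(1.0746 - 1.3119) = 0.9322
  grad(y) = -2.5425, v = y - alpha*grad = 1.1381
  prox(v) = soft_thresh(1.1381, 0.047) = 1.0912
f(x_4) = 4*1.0912^2 - 10*1.0912 + 0.58*|1.0912| = -5.5162


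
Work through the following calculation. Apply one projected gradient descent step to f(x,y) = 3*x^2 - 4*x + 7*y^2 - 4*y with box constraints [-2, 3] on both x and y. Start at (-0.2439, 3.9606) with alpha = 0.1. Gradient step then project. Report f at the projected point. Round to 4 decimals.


Step 1: Compute gradient at (-0.2439, 3.9606).
grad_x = 2*3*-0.2439 - 4 = -5.4634
grad_y = 2*7*3.9606 - 4 = 51.4484
Step 2: Gradient step.
x_raw = -0.2439 - 0.1*-5.4634 = 0.3024
y_raw = 3.9606 - 0.1*51.4484 = -1.1842
Step 3: Project onto [-2, 3].
x_proj = clip(0.3024) = 0.3024
y_proj = clip(-1.1842) = -1.1842
Step 4: Evaluate f.
f(0.3024, -1.1842) = 13.6186


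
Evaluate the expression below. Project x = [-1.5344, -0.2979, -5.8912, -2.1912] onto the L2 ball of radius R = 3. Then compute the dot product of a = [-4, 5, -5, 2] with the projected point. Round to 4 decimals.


Step 1: Compute ||x|| (intermediates to 6 decimals).
||x|| = sqrt((-1.5344)^2 + (-0.2979)^2 + (-5.8912)^2 + (-2.1912)^2) = 6.476938
Step 2: Project.
Since ||x|| > R, scale = R/||x|| = 3/6.476938 = 0.463182, proj(x) = scale * x
proj(x) = [-0.710706, -0.137982, -2.728698, -1.014924]
Step 3: Dot product.
a^T * proj(x) = -4*(-0.710706) + 5*(-0.137982) - 5*(-2.728698) + 2*(-1.014924) = 13.7666


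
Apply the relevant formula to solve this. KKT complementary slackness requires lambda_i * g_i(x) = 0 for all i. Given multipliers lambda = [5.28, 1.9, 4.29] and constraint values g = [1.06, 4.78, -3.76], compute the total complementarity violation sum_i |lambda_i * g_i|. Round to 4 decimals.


KKT complementary slackness check:
lambda_1 * g_1 = 5.28 * 1.06 = 5.5968
lambda_2 * g_2 = 1.9 * 4.78 = 9.082
lambda_3 * g_3 = 4.29 * -3.76 = -16.1304
Total violation = 5.5968 + 9.082 + 16.1304 = 30.8092


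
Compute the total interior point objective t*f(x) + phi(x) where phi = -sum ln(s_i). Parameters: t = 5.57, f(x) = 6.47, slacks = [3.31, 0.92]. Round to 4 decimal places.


Step 1: Compute log-barrier.
ln values: [1.1969, -0.0834]
phi = -(1.1969 - 0.0834) = -1.1136
Step 2: Compute augmented objective.
t*f(x) = 5.57*6.47 = 36.0379
Total = 36.0379 - 1.1136 = 34.9243


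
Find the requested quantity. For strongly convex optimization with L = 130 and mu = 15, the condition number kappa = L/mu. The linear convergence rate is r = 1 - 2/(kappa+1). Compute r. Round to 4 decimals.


Step 1: Compute the condition number.
kappa = L/mu = 130/15 = 8.6667
Step 2: Compute the convergence rate.
r = 1 - 2/(kappa + 1) = 1 - 2*mu/(L + mu) = (L - mu)/(L + mu) = 115/145 = 0.7931


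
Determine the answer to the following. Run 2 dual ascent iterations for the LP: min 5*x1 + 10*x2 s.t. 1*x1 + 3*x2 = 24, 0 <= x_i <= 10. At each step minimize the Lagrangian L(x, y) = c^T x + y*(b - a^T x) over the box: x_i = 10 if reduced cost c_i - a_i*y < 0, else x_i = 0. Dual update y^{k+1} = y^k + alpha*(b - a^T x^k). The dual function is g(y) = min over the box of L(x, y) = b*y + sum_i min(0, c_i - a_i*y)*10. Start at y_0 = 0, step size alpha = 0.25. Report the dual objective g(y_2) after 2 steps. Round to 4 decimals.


Dual ascent for LP: min 5*x1 + 10*x2, 1*x1 + 3*x2 = 24, 0 <= x_i <= 10
Step 1: y^k = 0.0, reduced costs: (5.0, 10.0)
  x^k = (0.0, 0.0), subgradient = b - a^T x = 24.0
  y^{k+1} = 0.0 + 0.25*24.0 = 6.0
Step 2: y^k = 6.0, reduced costs: (-1.0, -8.0)
  x^k = (10.0, 10.0), subgradient = b - a^T x = -16.0
  y^{k+1} = 6.0 + 0.25*-16.0 = 2.0
Dual objective at y_2 = 2.0: reduced costs (3.0, 4.0), box minimizer x = (0.0, 0.0)
g(y_2) = b*y + (c1 - a1*y)*x1 + (c2 - a2*y)*x2 = 24*2.0 + 3.0*0.0 + 4.0*0.0 = 48.0 + 0.0 + 0.0 = 48.0


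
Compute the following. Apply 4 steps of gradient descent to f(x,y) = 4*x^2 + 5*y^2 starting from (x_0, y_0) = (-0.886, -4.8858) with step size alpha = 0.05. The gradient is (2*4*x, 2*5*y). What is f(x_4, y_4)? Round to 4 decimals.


Gradient descent on f(x,y) = 4*x^2 + 5*y^2.
Starting point: (-0.886, -4.8858), alpha = 0.05
Step 1: grad_x = 2*4*-0.886 = -7.088, grad_y = 2*5*-4.8858 = -48.858
  x_1 = -0.886 - 0.05*-7.088 = -0.5316
  y_1 = -4.8858 - 0.05*-48.858 = -2.4429
Step 2: grad_x = 2*4*-0.5316 = -4.2528, grad_y = 2*5*-2.4429 = -24.429
  x_2 = -0.5316 - 0.05*-4.2528 = -0.319
  y_2 = -2.4429 - 0.05*-24.429 = -1.2215
Step 3: grad_x = 2*4*-0.319 = -2.5517, grad_y = 2*5*-1.2215 = -12.2145
  x_3 = -0.319 - 0.05*-2.5517 = -0.1914
  y_3 = -1.2215 - 0.05*-12.2145 = -0.6107
Step 4: grad_x = 2*4*-0.1914 = -1.531, grad_y = 2*5*-0.6107 = -6.1073
  x_4 = -0.1914 - 0.05*-1.531 = -0.1148
  y_4 = -0.6107 - 0.05*-6.1073 = -0.3054
f(-0.1148, -0.3054) = 4*(-0.1148)^2 + 5*(-0.3054)^2 = 0.519


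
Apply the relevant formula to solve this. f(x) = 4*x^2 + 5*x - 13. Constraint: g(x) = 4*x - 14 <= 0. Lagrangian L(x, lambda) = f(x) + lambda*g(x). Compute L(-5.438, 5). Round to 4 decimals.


Step 1: Evaluate f(x).
f(-5.438) = 4*(-5.438)^2 + 5*(-5.438) - 13 = 78.0974
Step 2: Evaluate g(x).
g(-5.438) = 4*-5.438 - 14 = -35.752
Step 3: Compute Lagrangian.
L = 78.0974 + 5*-35.752 = -100.6626


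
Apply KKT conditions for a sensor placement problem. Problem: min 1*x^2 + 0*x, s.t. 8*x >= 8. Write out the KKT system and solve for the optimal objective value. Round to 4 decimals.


Step 1: Try lambda = 0 (constraint inactive).
x_unc = 0/(2*1) = 0.0
Check: 8*0.0 = 0.0 < 8 -- violated!
Step 2: Constraint must be active: 8*x = 8
x* = 8/8 = 1.0
lambda = (2*1*1.0 + 0)/8 = 0.25
Step 3: Compute optimal value.
f(x*) = 1*1.0^2 + 0*1.0 = 1.0


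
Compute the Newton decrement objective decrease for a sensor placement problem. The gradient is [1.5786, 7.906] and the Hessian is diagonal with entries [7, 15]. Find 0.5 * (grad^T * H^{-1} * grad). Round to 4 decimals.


Step 1: H is diagonal, so H^(-1) * g = [0.2255, 0.5271].
Step 2: g^T H^(-1) g = sum_i g_i^2 / H_ii
  = (1.5786)^2/7 + (7.906)^2/15
  = 0.356 + 4.167 = 4.523
Step 3: Objective decrease = 0.5 * g^T H^(-1) g = 2.2615


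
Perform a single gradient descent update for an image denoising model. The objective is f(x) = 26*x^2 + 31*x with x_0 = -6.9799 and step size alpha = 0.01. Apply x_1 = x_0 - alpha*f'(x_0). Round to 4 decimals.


We compute the gradient at x_0 and apply the update.
f'(x) = 52*x + 31
f'(-6.9799) = 52*-6.9799 + 31 = -331.9548
x_1 = -6.9799 - 0.01*-331.9548 = -3.6604


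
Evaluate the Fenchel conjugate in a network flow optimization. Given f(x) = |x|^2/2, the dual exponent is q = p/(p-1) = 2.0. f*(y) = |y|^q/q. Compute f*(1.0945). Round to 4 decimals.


The conjugate exponent q satisfies 1/p + 1/q = 1.
p = 2, so q = 2/(2 - 1) = 2.0
|y|^q = 1.0945^2.0 = 1.1979
f*(1.0945) = 1.1979 / 2.0 = 0.599


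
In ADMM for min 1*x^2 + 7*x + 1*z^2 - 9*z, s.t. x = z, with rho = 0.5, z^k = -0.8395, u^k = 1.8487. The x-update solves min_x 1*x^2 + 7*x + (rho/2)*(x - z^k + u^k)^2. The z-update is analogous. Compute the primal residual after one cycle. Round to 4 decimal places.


ADMM iteration with rho = 0.5, z^k = -0.8395, u^k = 1.8487
Step 1: x-update.
Minimize 1*x^2 + 7*x + (0.5/2)*(x + 0.8395 + 1.8487)^2
FOC: (2*1 + 0.5)*x = -7 + 0.5*(-0.8395 - 1.8487)
x^{k+1} = -3.3376
Step 2: z-update.
Minimize 1*z^2 - 9*z + (0.5/2)*(-3.3376 - z + 1.8487)^2
FOC: (2*1 + 0.5)*z = 9 + 0.5*(-3.3376 + 1.8487)
z^{k+1} = 3.3022
Step 3: u-update.
u^{k+1} = 1.8487 - 3.3376 - 3.3022 = -4.7912
Step 4: Primal residual = |-3.3376 - 3.3022| = 6.6399


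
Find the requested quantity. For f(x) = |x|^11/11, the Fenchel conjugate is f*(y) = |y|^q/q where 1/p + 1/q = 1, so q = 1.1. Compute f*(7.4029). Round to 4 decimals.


The conjugate exponent q satisfies 1/p + 1/q = 1.
p = 11, so q = 11/(11 - 1) = 1.1
|y|^q = 7.4029^1.1 = 9.0436
f*(7.4029) = 9.0436 / 1.1 = 8.2215


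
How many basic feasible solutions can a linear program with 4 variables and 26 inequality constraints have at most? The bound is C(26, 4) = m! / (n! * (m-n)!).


Each vertex corresponds to some choice of n active constraints out of m, so the number of vertices is at most C(m, n) = m! / (n!(m-n)!).
m = 26, n = 4
Numerator: 26 * 25 * 24 * 23
Denominator: 4! = 24
C(26, 4) = 14950


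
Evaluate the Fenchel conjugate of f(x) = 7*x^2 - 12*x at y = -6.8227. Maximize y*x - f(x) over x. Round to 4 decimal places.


f*(y) = sup_x {y*x - a*x^2 - b*x} = sup_x {(y-b)*x - a*x^2}
FOC: (y - b) - 2a*x = 0 => x* = (y - b)/(2a)
x* = (-6.8227 + 12)/(2*7) = 0.3698
f*(-6.8227) = (y-b)^2/(4a) = (-6.8227 + 12)^2/(4*7)
= 26.8044/28 = 0.9573


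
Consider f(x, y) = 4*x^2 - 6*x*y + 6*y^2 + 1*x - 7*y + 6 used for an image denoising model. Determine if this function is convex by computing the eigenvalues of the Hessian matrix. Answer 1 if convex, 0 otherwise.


The Hessian of f(x,y) = 4*x^2 - 6*x*y + 6*y^2 + 1*x - 7*y + 6 is:
H = [[8, -6], [-6, 12]]
Trace = 8 + 12 = 20
Determinant = 8*12 - (-6)^2 = 60
Discriminant = (20)^2 - 4*60 = 160.0
Eigenvalues: lambda_1 = 3.6754, lambda_2 = 16.3246
The function is convex.

1


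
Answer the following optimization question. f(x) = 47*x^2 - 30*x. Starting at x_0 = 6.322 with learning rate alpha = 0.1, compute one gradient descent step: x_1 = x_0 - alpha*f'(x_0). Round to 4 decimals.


We compute the gradient at x_0 and apply the update.
f'(x) = 94*x - 30
f'(6.322) = 94*6.322 - 30 = 564.268
x_1 = 6.322 - 0.1*564.268 = -50.1048


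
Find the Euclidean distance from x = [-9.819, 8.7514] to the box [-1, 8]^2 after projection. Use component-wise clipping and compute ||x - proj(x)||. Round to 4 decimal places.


Project each component onto [-1, 8].
clip(-9.819) = -1.0, clip(8.7514) = 8.0
Projection = [-1.0, 8.0]
Squared diffs: [77.7748, 0.5646]
Distance = sqrt(78.3394) = 8.851


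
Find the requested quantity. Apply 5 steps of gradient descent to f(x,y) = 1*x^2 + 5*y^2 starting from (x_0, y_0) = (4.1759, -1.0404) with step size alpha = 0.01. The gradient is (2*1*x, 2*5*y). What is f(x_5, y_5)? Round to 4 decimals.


Gradient descent on f(x,y) = 1*x^2 + 5*y^2.
Starting point: (4.1759, -1.0404), alpha = 0.01
Step 1: grad_x = 2*1*4.1759 = 8.3518, grad_y = 2*5*-1.0404 = -10.404
  x_1 = 4.1759 - 0.01*8.3518 = 4.0924
  y_1 = -1.0404 - 0.01*-10.404 = -0.9364
Step 2: grad_x = 2*1*4.0924 = 8.1848, grad_y = 2*5*-0.9364 = -9.3636
  x_2 = 4.0924 - 0.01*8.1848 = 4.0105
  y_2 = -0.9364 - 0.01*-9.3636 = -0.8427
Step 3: grad_x = 2*1*4.0105 = 8.0211, grad_y = 2*5*-0.8427 = -8.4272
  x_3 = 4.0105 - 0.01*8.0211 = 3.9303
  y_3 = -0.8427 - 0.01*-8.4272 = -0.7585
Step 4: grad_x = 2*1*3.9303 = 7.8606, grad_y = 2*5*-0.7585 = -7.5845
  x_4 = 3.9303 - 0.01*7.8606 = 3.8517
  y_4 = -0.7585 - 0.01*-7.5845 = -0.6826
Step 5: grad_x = 2*1*3.8517 = 7.7034, grad_y = 2*5*-0.6826 = -6.8261
  x_5 = 3.8517 - 0.01*7.7034 = 3.7747
  y_5 = -0.6826 - 0.01*-6.8261 = -0.6143
f(3.7747, -0.6143) = 1*3.7747^2 + 5*(-0.6143)^2 = 16.1353


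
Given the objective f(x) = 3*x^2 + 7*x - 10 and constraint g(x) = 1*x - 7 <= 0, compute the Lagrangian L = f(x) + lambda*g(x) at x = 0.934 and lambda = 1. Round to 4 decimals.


Step 1: Evaluate f(x).
f(0.934) = 3*0.934^2 + 7*0.934 - 10 = -0.8449
Step 2: Evaluate g(x).
g(0.934) = 1*0.934 - 7 = -6.066
Step 3: Compute Lagrangian.
L = -0.8449 + 1*-6.066 = -6.9109


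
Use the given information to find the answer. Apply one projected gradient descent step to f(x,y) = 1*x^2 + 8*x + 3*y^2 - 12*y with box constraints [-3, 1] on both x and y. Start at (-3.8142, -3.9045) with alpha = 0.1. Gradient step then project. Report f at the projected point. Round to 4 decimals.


Step 1: Compute gradient at (-3.8142, -3.9045).
grad_x = 2*1*-3.8142 + 8 = 0.3716
grad_y = 2*3*-3.9045 - 12 = -35.427
Step 2: Gradient step.
x_raw = -3.8142 - 0.1*0.3716 = -3.8514
y_raw = -3.9045 - 0.1*-35.427 = -0.3618
Step 3: Project onto [-3, 1].
x_proj = clip(-3.8514) = -3.0
y_proj = clip(-0.3618) = -0.3618
Step 4: Evaluate f.
f(-3.0, -0.3618) = -10.2657


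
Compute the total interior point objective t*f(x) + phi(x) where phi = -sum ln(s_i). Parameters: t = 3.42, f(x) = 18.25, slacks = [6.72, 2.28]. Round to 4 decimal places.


Step 1: Compute log-barrier.
ln values: [1.9051, 0.8242]
phi = -(1.9051 + 0.8242) = -2.7293
Step 2: Compute augmented objective.
t*f(x) = 3.42*18.25 = 62.415
Total = 62.415 - 2.7293 = 59.6857


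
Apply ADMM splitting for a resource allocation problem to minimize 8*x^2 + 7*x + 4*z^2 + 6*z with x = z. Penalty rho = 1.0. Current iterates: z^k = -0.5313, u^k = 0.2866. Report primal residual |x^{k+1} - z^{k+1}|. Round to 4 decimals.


ADMM iteration with rho = 1.0, z^k = -0.5313, u^k = 0.2866
Step 1: x-update.
Minimize 8*x^2 + 7*x + (1.0/2)*(x + 0.5313 + 0.2866)^2
FOC: (2*8 + 1.0)*x = -7 + 1.0*(-0.5313 - 0.2866)
x^{k+1} = -0.4599
Step 2: z-update.
Minimize 4*z^2 + 6*z + (1.0/2)*(-0.4599 - z + 0.2866)^2
FOC: (2*4 + 1.0)*z = -6 + 1.0*(-0.4599 + 0.2866)
z^{k+1} = -0.6859
Step 3: u-update.
u^{k+1} = 0.2866 - 0.4599 + 0.6859 = 0.5126
Step 4: Primal residual = |-0.4599 + 0.6859| = 0.226


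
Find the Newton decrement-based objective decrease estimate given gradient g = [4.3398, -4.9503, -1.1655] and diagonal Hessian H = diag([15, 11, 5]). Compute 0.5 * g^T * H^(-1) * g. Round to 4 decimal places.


Step 1: H is diagonal, so H^(-1) * g = [0.2893, -0.45, -0.2331].
Step 2: g^T H^(-1) g = sum_i g_i^2 / H_ii
  = (4.3398)^2/15 + (-4.9503)^2/11 + (-1.1655)^2/5
  = 1.2556 + 2.2278 + 0.2717 = 3.755
Step 3: Objective decrease = 0.5 * g^T H^(-1) g = 1.8775


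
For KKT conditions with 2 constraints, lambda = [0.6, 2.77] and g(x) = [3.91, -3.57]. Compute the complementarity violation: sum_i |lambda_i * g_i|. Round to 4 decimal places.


KKT complementary slackness check:
lambda_1 * g_1 = 0.6 * 3.91 = 2.346
lambda_2 * g_2 = 2.77 * -3.57 = -9.8889
Total violation = 2.346 + 9.8889 = 12.2349


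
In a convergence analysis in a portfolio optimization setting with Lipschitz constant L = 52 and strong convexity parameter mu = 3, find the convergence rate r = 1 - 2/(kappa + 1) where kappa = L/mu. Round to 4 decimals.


Step 1: Compute the condition number.
kappa = L/mu = 52/3 = 17.3333
Step 2: Compute the convergence rate.
r = 1 - 2/(kappa + 1) = 1 - 2*mu/(L + mu) = (L - mu)/(L + mu) = 49/55 = 0.8909


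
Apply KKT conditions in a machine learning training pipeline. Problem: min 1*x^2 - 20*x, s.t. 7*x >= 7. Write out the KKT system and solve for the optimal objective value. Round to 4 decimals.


Step 1: Try lambda = 0 (constraint inactive).
Stationarity: 2*1*x - 20 = 0
x* = 20/(2*1) = 10.0
Check constraint: 7*10.0 = 70.0 >= 7 -- satisfied.
Step 2: Compute optimal value.
f(x*) = 1*10.0^2 - 20*10.0 = -100.0


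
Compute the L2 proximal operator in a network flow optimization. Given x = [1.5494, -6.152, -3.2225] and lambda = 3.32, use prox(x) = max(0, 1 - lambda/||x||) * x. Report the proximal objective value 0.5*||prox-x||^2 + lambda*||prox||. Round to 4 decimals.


Step 1: Compute ||x||.
||x|| = 7.1156
Step 2: Compute scaling factor.
scale = max(0, 1 - 3.32/7.1156) = 0.5334
Step 3: prox(x) = [0.8265, -3.2816, -1.719]
||prox(x)|| = 3.7956
Step 4: Proximal objective.
0.5*||prox-x||^2 = 5.5112
lambda*||prox|| = 12.6014
Total = 18.1127


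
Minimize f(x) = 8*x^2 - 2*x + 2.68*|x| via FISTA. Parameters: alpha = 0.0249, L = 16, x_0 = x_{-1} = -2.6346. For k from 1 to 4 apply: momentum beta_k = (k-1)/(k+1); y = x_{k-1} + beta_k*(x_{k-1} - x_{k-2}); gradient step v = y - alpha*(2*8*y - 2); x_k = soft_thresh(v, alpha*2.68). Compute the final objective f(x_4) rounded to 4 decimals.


FISTA on f(x) = 8*x^2 - 2*x + 2.68*|x|
L = 16, alpha = 0.0249
Iteration 1: beta = 0.0, y = -2.6346 + 0.0*(-2.6346 + 2.6346) = -2.6346
  grad(y) = -44.1536, v = y - alpha*grad = -1.5352
  prox(v) = soft_thresh(-1.5352, 0.0667) = -1.4684
Iteration 2: beta = 0.3333, y = -1.4684 + 0.3333*(-1.4684 + 2.6346) = -1.0797
  grad(y) = -19.2756, v = y - alpha*grad = -0.5998
  prox(v) = soft_thresh(-0.5998, 0.0667) = -0.533
Iteration 3: beta = 0.5, y = -0.533 + 0.5*(-0.533 + 1.4684) = -0.0653
  grad(y) = -3.0452, v = y - alpha*grad = 0.0105
  prox(v) = soft_thresh(0.0105, 0.0667) = 0.0
Iteration 4: beta = 0.6, y = 0.0 + 0.6*(0.0 + 0.533) = 0.3198
  grad(y) = 3.1171, v = y - alpha*grad = 0.2422
  prox(v) = soft_thresh(0.2422, 0.0667) = 0.1755
f(x_4) = 8*0.1755^2 - 2*0.1755 + 2.68*|0.1755| = 0.3656


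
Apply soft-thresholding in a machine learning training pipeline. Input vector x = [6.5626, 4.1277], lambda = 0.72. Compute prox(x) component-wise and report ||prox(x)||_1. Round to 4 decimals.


Soft-thresholding with lambda = 0.72:
prox(6.5626) = sign(6.5626)*max(|6.5626| - 0.72, 0) = 5.8426
prox(4.1277) = sign(4.1277)*max(|4.1277| - 0.72, 0) = 3.4077
prox(x) = [5.8426, 3.4077]
||prox(x)||_1 = 5.8426 + 3.4077 = 9.2503


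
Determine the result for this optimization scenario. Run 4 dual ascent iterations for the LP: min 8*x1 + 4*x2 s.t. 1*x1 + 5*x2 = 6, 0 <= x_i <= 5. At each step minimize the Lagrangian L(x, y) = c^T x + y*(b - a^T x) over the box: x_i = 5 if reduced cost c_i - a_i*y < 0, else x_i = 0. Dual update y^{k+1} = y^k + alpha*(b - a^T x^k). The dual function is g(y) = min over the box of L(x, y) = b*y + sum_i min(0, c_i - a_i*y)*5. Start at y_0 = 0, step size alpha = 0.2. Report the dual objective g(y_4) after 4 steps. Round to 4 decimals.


Dual ascent for LP: min 8*x1 + 4*x2, 1*x1 + 5*x2 = 6, 0 <= x_i <= 5
Step 1: y^k = 0.0, reduced costs: (8.0, 4.0)
  x^k = (0.0, 0.0), subgradient = b - a^T x = 6.0
  y^{k+1} = 0.0 + 0.2*6.0 = 1.2
Step 2: y^k = 1.2, reduced costs: (6.8, -2.0)
  x^k = (0.0, 5.0), subgradient = b - a^T x = -19.0
  y^{k+1} = 1.2 + 0.2*-19.0 = -2.6
Step 3: y^k = -2.6, reduced costs: (10.6, 17.0)
  x^k = (0.0, 0.0), subgradient = b - a^T x = 6.0
  y^{k+1} = -2.6 + 0.2*6.0 = -1.4
Step 4: y^k = -1.4, reduced costs: (9.4, 11.0)
  x^k = (0.0, 0.0), subgradient = b - a^T x = 6.0
  y^{k+1} = -1.4 + 0.2*6.0 = -0.2
Dual objective at y_4 = -0.2: reduced costs (8.2, 5.0), box minimizer x = (0.0, 0.0)
g(y_4) = b*y + (c1 - a1*y)*x1 + (c2 - a2*y)*x2 = 6*(-0.2) + 8.2*0.0 + 5.0*0.0 = -1.2 + 0.0 + 0.0 = -1.2
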